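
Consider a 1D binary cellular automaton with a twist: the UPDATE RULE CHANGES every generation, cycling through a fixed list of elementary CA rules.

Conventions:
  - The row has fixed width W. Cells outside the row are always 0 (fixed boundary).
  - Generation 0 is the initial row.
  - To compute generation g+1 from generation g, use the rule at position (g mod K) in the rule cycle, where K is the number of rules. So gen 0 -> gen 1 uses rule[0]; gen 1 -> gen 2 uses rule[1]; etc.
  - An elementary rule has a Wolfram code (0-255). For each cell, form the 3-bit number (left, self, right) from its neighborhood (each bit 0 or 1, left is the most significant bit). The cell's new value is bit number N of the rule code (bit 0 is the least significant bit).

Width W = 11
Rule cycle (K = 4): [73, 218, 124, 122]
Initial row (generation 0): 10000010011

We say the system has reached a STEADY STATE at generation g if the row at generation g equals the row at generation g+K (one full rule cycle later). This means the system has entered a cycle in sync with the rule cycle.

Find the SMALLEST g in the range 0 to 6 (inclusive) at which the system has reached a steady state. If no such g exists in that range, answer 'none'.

Gen 0: 10000010011
Gen 1 (rule 73): 00111000011
Gen 2 (rule 218): 01111100111
Gen 3 (rule 124): 01000110101
Gen 4 (rule 122): 10101111010
Gen 5 (rule 73): 00001001000
Gen 6 (rule 218): 00010110100
Gen 7 (rule 124): 00011111110
Gen 8 (rule 122): 00110000011
Gen 9 (rule 73): 10110111011
Gen 10 (rule 218): 00110111011

Answer: none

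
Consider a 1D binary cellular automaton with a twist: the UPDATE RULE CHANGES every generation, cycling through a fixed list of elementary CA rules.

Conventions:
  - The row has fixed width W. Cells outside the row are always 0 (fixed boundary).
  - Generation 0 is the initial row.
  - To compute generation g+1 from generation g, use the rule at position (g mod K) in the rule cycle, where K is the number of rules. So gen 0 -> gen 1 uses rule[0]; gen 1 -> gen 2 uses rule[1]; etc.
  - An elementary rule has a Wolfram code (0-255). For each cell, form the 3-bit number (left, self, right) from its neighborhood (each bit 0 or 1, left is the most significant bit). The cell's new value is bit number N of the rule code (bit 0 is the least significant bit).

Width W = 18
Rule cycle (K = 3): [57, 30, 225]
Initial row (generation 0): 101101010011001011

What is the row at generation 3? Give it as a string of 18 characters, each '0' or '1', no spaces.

Answer: 010001010101011110

Derivation:
Gen 0: 101101010011001011
Gen 1 (rule 57): 011010101010100110
Gen 2 (rule 30): 110010101010111101
Gen 3 (rule 225): 010001010101011110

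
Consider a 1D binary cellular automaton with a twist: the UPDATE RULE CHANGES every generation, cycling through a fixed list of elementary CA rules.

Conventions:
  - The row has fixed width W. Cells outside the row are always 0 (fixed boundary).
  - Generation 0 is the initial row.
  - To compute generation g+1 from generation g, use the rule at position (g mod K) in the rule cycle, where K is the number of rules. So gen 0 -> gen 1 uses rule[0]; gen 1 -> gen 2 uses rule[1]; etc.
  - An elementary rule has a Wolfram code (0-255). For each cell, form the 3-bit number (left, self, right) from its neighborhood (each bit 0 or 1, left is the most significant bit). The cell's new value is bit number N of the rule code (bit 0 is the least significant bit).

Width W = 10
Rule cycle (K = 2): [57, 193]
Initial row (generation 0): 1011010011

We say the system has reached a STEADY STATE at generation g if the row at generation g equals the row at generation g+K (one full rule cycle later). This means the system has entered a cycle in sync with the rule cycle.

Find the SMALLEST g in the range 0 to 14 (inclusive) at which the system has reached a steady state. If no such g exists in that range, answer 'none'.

Gen 0: 1011010011
Gen 1 (rule 57): 0110101010
Gen 2 (rule 193): 0010000000
Gen 3 (rule 57): 1001111111
Gen 4 (rule 193): 0000111111
Gen 5 (rule 57): 1110100000
Gen 6 (rule 193): 0110001111
Gen 7 (rule 57): 0101101000
Gen 8 (rule 193): 0000100011
Gen 9 (rule 57): 1110011010
Gen 10 (rule 193): 0110001000
Gen 11 (rule 57): 0101100111
Gen 12 (rule 193): 0000100011
Gen 13 (rule 57): 1110011010
Gen 14 (rule 193): 0110001000
Gen 15 (rule 57): 0101100111
Gen 16 (rule 193): 0000100011

Answer: none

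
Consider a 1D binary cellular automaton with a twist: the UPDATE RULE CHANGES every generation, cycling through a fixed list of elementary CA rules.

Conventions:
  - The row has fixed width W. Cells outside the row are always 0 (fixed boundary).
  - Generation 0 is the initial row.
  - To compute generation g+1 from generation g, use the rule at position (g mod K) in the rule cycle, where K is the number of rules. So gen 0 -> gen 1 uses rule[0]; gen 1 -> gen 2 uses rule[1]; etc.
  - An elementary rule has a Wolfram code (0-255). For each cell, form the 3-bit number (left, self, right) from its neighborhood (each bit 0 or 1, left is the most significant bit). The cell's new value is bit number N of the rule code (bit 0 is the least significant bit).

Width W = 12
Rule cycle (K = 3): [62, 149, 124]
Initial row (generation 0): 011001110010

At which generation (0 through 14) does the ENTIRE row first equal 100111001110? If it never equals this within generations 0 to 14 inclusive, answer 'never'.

Answer: 7

Derivation:
Gen 0: 011001110010
Gen 1 (rule 62): 110111001111
Gen 2 (rule 149): 000010100110
Gen 3 (rule 124): 000011110111
Gen 4 (rule 62): 000110001100
Gen 5 (rule 149): 110001100011
Gen 6 (rule 124): 111001110011
Gen 7 (rule 62): 100111001110
Gen 8 (rule 149): 110010100101
Gen 9 (rule 124): 111011110111
Gen 10 (rule 62): 100110001100
Gen 11 (rule 149): 110001100011
Gen 12 (rule 124): 111001110011
Gen 13 (rule 62): 100111001110
Gen 14 (rule 149): 110010100101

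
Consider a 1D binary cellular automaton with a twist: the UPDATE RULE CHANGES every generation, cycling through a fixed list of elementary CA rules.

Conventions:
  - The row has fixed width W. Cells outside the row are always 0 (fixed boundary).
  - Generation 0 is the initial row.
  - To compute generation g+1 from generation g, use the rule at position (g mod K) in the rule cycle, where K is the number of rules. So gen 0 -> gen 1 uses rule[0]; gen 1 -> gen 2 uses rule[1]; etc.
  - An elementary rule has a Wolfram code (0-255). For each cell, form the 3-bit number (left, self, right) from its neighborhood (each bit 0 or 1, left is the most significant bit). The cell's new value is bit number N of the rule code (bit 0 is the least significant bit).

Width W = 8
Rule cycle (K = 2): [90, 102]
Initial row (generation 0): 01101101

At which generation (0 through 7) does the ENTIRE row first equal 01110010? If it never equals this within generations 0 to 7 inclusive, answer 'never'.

Answer: 3

Derivation:
Gen 0: 01101101
Gen 1 (rule 90): 11101100
Gen 2 (rule 102): 00110100
Gen 3 (rule 90): 01110010
Gen 4 (rule 102): 10010110
Gen 5 (rule 90): 01100111
Gen 6 (rule 102): 10101001
Gen 7 (rule 90): 00000110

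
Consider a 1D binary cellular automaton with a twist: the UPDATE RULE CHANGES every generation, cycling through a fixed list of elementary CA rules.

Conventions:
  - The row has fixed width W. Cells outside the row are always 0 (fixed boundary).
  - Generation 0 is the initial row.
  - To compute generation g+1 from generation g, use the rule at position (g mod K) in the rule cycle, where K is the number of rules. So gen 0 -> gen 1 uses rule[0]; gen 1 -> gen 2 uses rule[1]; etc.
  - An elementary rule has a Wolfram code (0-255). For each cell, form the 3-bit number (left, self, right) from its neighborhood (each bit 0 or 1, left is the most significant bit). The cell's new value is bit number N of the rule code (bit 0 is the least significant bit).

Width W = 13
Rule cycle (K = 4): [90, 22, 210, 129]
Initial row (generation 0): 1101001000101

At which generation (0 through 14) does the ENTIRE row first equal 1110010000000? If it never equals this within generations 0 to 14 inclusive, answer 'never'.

Gen 0: 1101001000101
Gen 1 (rule 90): 1100110101000
Gen 2 (rule 22): 0011000101100
Gen 3 (rule 210): 0101101000110
Gen 4 (rule 129): 0000000010000
Gen 5 (rule 90): 0000000101000
Gen 6 (rule 22): 0000001101100
Gen 7 (rule 210): 0000010100110
Gen 8 (rule 129): 1111000000000
Gen 9 (rule 90): 1001100000000
Gen 10 (rule 22): 1110010000000
Gen 11 (rule 210): 0111101000000
Gen 12 (rule 129): 0011000011111
Gen 13 (rule 90): 0111100110001
Gen 14 (rule 22): 1000011001011

Answer: 10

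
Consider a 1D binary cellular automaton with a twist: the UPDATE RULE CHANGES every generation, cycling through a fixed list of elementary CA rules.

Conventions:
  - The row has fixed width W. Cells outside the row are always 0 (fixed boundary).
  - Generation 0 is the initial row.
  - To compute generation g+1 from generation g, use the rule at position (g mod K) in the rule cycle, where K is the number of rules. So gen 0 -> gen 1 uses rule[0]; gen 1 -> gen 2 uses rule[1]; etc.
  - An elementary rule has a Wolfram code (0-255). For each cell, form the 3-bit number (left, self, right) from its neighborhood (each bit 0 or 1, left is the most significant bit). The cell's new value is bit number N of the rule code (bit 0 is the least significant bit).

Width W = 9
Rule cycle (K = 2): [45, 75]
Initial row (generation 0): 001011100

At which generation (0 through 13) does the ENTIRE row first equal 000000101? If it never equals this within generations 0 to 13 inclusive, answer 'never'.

Gen 0: 001011100
Gen 1 (rule 45): 101110001
Gen 2 (rule 75): 001010110
Gen 3 (rule 45): 101111100
Gen 4 (rule 75): 001000101
Gen 5 (rule 45): 101010111
Gen 6 (rule 75): 000000101
Gen 7 (rule 45): 111110111
Gen 8 (rule 75): 100010101
Gen 9 (rule 45): 101011111
Gen 10 (rule 75): 000010001
Gen 11 (rule 45): 111010101
Gen 12 (rule 75): 101000000
Gen 13 (rule 45): 111011111

Answer: 6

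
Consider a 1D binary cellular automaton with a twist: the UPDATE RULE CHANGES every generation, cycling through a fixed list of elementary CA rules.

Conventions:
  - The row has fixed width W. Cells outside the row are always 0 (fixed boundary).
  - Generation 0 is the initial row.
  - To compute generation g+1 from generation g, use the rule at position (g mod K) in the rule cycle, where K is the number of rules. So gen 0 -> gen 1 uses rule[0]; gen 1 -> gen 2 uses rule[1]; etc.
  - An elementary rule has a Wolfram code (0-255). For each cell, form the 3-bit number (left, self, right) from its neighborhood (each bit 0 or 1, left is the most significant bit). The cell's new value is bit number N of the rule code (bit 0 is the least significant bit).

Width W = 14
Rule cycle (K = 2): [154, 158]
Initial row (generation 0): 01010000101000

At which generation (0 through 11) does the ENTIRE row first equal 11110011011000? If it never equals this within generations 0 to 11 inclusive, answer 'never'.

Gen 0: 01010000101000
Gen 1 (rule 154): 10001001000100
Gen 2 (rule 158): 11011111101110
Gen 3 (rule 154): 10011111001101
Gen 4 (rule 158): 11111110111001
Gen 5 (rule 154): 11111100110110
Gen 6 (rule 158): 11111011100101
Gen 7 (rule 154): 11110011011000
Gen 8 (rule 158): 11101110010100
Gen 9 (rule 154): 11001101100010
Gen 10 (rule 158): 10111001010111
Gen 11 (rule 154): 00110110000110

Answer: 7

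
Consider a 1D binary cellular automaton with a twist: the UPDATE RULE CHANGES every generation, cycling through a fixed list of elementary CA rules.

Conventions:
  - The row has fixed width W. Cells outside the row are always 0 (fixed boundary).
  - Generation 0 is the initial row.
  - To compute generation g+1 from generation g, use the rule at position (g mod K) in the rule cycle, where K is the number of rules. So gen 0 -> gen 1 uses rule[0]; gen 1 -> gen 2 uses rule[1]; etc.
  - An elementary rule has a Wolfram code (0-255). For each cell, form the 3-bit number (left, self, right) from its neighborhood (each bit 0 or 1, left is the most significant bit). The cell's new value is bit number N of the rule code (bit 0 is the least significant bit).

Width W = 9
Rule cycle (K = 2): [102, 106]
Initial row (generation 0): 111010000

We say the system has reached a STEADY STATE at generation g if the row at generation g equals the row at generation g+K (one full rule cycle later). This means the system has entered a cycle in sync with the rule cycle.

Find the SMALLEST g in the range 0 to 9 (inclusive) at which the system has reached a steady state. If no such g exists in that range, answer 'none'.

Answer: 2

Derivation:
Gen 0: 111010000
Gen 1 (rule 102): 001110000
Gen 2 (rule 106): 011010000
Gen 3 (rule 102): 101110000
Gen 4 (rule 106): 011010000
Gen 5 (rule 102): 101110000
Gen 6 (rule 106): 011010000
Gen 7 (rule 102): 101110000
Gen 8 (rule 106): 011010000
Gen 9 (rule 102): 101110000
Gen 10 (rule 106): 011010000
Gen 11 (rule 102): 101110000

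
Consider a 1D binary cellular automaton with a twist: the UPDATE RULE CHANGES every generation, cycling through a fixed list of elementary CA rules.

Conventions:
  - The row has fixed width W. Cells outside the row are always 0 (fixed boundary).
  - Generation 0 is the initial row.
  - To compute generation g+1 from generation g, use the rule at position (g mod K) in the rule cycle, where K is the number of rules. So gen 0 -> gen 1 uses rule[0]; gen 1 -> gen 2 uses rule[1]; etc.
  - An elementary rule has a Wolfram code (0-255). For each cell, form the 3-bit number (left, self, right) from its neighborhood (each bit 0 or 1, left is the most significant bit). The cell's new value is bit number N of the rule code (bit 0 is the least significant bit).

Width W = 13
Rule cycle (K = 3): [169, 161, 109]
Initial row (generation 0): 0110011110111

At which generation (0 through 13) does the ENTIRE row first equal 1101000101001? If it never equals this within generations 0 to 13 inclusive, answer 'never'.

Gen 0: 0110011110111
Gen 1 (rule 169): 0100011101110
Gen 2 (rule 161): 0001001010100
Gen 3 (rule 109): 1101001111101
Gen 4 (rule 169): 1010001111010
Gen 5 (rule 161): 0100100110100
Gen 6 (rule 109): 0100100111101
Gen 7 (rule 169): 0000000111010
Gen 8 (rule 161): 1111110010100
Gen 9 (rule 109): 1000010011101
Gen 10 (rule 169): 0011000011010
Gen 11 (rule 161): 1000011000100
Gen 12 (rule 109): 1011011010101
Gen 13 (rule 169): 0110110101010

Answer: never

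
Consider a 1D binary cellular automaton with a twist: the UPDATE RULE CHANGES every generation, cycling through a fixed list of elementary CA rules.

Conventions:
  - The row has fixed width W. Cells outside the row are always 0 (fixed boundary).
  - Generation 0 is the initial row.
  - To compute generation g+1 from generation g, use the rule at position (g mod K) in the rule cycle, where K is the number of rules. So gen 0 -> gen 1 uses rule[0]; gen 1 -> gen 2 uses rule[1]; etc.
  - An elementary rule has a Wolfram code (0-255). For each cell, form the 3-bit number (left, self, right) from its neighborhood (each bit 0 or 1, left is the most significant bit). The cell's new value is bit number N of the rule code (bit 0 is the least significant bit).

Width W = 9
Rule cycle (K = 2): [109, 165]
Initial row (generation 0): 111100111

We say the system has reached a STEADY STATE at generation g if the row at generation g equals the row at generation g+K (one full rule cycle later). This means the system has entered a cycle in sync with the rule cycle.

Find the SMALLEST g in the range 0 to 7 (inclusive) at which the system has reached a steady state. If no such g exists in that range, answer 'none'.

Gen 0: 111100111
Gen 1 (rule 109): 100100101
Gen 2 (rule 165): 100100111
Gen 3 (rule 109): 100100101
Gen 4 (rule 165): 100100111
Gen 5 (rule 109): 100100101
Gen 6 (rule 165): 100100111
Gen 7 (rule 109): 100100101
Gen 8 (rule 165): 100100111
Gen 9 (rule 109): 100100101

Answer: 1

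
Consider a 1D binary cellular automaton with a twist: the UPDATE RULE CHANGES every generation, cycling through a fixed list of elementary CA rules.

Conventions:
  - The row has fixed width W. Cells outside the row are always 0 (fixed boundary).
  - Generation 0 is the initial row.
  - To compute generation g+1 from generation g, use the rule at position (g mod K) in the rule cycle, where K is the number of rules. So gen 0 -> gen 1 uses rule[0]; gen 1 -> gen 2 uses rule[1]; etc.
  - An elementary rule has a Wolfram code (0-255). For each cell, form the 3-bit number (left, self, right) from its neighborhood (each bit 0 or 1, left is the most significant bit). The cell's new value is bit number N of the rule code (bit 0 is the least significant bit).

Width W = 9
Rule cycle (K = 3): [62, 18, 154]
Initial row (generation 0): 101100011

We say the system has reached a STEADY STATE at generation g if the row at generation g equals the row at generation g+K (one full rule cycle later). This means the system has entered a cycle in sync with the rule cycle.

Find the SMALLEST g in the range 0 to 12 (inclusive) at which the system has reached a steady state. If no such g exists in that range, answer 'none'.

Gen 0: 101100011
Gen 1 (rule 62): 111010110
Gen 2 (rule 18): 000000001
Gen 3 (rule 154): 000000010
Gen 4 (rule 62): 000000111
Gen 5 (rule 18): 000001000
Gen 6 (rule 154): 000010100
Gen 7 (rule 62): 000111110
Gen 8 (rule 18): 001000001
Gen 9 (rule 154): 010100010
Gen 10 (rule 62): 111110111
Gen 11 (rule 18): 000000000
Gen 12 (rule 154): 000000000
Gen 13 (rule 62): 000000000
Gen 14 (rule 18): 000000000
Gen 15 (rule 154): 000000000

Answer: 11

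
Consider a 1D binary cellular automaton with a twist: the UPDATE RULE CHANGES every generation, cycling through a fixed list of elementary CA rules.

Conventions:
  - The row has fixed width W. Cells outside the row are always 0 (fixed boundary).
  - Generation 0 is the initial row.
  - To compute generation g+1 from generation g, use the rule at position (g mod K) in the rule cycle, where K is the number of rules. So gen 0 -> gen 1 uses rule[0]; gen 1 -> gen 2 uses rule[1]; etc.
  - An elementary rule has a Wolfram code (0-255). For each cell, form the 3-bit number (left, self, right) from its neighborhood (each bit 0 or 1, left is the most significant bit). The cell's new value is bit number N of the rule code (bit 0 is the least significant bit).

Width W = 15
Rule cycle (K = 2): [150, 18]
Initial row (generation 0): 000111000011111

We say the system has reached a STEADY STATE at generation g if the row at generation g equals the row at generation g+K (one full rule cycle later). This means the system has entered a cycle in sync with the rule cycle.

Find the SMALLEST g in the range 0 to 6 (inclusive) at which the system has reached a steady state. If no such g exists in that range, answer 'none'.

Answer: none

Derivation:
Gen 0: 000111000011111
Gen 1 (rule 150): 001010100101110
Gen 2 (rule 18): 010000011000001
Gen 3 (rule 150): 111000100100011
Gen 4 (rule 18): 000101011010100
Gen 5 (rule 150): 001101000010110
Gen 6 (rule 18): 010000100100001
Gen 7 (rule 150): 111001111110011
Gen 8 (rule 18): 000110000001100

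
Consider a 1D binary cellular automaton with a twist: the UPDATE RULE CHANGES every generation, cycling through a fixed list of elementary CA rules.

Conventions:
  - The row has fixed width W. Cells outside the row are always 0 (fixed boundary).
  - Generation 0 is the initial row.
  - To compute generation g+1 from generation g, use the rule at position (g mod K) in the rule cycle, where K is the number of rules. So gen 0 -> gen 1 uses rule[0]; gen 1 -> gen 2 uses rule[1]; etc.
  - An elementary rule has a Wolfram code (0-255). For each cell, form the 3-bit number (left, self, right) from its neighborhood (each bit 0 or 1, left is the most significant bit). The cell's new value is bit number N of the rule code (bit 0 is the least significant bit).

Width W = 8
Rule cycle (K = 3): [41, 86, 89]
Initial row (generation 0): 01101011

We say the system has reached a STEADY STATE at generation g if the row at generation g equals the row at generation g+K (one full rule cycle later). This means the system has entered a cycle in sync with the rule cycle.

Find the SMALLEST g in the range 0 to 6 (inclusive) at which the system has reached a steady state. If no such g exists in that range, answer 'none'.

Answer: none

Derivation:
Gen 0: 01101011
Gen 1 (rule 41): 01010110
Gen 2 (rule 86): 11010011
Gen 3 (rule 89): 11001011
Gen 4 (rule 41): 10000110
Gen 5 (rule 86): 11001011
Gen 6 (rule 89): 11100011
Gen 7 (rule 41): 10001010
Gen 8 (rule 86): 11011011
Gen 9 (rule 89): 11011011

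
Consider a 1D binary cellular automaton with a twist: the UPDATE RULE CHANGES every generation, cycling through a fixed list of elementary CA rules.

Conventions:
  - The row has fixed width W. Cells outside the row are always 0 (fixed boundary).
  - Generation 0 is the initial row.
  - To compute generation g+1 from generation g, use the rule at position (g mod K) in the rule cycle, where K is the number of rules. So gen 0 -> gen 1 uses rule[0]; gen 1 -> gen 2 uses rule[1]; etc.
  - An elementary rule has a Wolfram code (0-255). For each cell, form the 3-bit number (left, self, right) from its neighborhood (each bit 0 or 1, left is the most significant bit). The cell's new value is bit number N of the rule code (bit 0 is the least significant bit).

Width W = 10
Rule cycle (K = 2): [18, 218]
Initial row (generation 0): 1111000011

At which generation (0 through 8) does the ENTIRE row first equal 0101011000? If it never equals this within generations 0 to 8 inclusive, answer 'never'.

Answer: 6

Derivation:
Gen 0: 1111000011
Gen 1 (rule 18): 0000100100
Gen 2 (rule 218): 0001011010
Gen 3 (rule 18): 0010000001
Gen 4 (rule 218): 0101000010
Gen 5 (rule 18): 1000100101
Gen 6 (rule 218): 0101011000
Gen 7 (rule 18): 1000000100
Gen 8 (rule 218): 0100001010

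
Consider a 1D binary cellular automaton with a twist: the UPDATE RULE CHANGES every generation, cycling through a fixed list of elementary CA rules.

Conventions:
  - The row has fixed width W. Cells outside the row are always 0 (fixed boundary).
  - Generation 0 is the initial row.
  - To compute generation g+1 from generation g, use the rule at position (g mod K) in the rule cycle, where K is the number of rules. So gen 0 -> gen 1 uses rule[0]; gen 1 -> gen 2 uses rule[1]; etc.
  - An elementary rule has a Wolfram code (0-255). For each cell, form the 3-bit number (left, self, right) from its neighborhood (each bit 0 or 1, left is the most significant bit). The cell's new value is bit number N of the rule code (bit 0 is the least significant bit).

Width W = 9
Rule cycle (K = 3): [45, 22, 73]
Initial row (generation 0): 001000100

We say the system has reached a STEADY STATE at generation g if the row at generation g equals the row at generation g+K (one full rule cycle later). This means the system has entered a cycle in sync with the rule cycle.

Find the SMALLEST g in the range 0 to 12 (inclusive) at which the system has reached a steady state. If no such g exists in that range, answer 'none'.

Answer: none

Derivation:
Gen 0: 001000100
Gen 1 (rule 45): 101010101
Gen 2 (rule 22): 101010101
Gen 3 (rule 73): 000000000
Gen 4 (rule 45): 111111111
Gen 5 (rule 22): 000000000
Gen 6 (rule 73): 111111111
Gen 7 (rule 45): 100000000
Gen 8 (rule 22): 110000000
Gen 9 (rule 73): 110111111
Gen 10 (rule 45): 101100000
Gen 11 (rule 22): 100010000
Gen 12 (rule 73): 001000111
Gen 13 (rule 45): 101010100
Gen 14 (rule 22): 101010110
Gen 15 (rule 73): 000000110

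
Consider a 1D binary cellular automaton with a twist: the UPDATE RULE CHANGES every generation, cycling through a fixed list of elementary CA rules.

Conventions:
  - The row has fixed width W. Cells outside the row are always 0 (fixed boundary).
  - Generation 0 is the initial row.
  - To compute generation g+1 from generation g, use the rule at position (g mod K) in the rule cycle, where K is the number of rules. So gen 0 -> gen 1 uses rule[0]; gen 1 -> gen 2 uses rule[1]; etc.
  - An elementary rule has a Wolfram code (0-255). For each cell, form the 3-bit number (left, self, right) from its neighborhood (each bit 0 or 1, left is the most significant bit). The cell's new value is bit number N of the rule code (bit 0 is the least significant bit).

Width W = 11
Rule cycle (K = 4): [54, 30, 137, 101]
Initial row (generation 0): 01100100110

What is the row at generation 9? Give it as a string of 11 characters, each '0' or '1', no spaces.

Answer: 11100111111

Derivation:
Gen 0: 01100100110
Gen 1 (rule 54): 10011111001
Gen 2 (rule 30): 11110000111
Gen 3 (rule 137): 11100110110
Gen 4 (rule 101): 00100011010
Gen 5 (rule 54): 01110100111
Gen 6 (rule 30): 11000111100
Gen 7 (rule 137): 10010111001
Gen 8 (rule 101): 10011001001
Gen 9 (rule 54): 11100111111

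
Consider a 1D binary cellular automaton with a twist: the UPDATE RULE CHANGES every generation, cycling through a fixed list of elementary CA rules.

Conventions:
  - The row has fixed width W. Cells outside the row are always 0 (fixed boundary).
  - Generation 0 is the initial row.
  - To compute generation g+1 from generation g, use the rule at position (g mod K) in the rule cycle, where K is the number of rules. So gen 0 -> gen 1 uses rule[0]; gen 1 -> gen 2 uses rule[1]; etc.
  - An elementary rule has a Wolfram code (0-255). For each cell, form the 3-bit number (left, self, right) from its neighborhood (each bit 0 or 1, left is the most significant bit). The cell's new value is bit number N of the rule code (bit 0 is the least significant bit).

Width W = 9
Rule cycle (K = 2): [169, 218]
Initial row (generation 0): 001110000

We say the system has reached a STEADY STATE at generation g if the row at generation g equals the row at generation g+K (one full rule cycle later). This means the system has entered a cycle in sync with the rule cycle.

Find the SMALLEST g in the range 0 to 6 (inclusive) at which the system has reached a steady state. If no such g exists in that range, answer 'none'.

Answer: 2

Derivation:
Gen 0: 001110000
Gen 1 (rule 169): 101100111
Gen 2 (rule 218): 001111111
Gen 3 (rule 169): 101111110
Gen 4 (rule 218): 001111111
Gen 5 (rule 169): 101111110
Gen 6 (rule 218): 001111111
Gen 7 (rule 169): 101111110
Gen 8 (rule 218): 001111111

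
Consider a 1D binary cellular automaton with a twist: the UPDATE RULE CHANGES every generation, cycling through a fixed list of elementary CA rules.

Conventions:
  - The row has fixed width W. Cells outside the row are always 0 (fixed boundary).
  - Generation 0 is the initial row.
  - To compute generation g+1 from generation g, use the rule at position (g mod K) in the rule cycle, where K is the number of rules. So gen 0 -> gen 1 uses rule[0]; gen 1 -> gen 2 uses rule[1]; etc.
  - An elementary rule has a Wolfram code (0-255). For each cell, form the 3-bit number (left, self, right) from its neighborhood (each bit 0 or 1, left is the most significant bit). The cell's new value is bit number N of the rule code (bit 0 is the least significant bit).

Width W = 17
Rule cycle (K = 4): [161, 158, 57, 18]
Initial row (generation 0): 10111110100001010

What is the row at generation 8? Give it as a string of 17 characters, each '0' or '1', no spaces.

Answer: 01000100101000110

Derivation:
Gen 0: 10111110100001010
Gen 1 (rule 161): 01011101001100100
Gen 2 (rule 158): 11011001111011110
Gen 3 (rule 57): 10110101000110001
Gen 4 (rule 18): 00000000101001010
Gen 5 (rule 161): 11111110010000100
Gen 6 (rule 158): 11111101111001110
Gen 7 (rule 57): 10000011000101001
Gen 8 (rule 18): 01000100101000110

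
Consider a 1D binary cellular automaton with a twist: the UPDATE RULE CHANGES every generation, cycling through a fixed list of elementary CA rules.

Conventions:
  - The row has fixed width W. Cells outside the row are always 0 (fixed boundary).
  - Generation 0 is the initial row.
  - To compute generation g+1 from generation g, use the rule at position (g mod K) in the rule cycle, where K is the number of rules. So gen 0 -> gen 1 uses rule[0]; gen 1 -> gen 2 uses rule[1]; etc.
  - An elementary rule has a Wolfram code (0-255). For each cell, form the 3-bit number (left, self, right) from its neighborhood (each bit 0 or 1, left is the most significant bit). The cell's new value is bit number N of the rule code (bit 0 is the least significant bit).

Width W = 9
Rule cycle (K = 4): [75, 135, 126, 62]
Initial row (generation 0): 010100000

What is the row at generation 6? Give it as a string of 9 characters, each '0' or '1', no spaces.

Answer: 110100010

Derivation:
Gen 0: 010100000
Gen 1 (rule 75): 100001111
Gen 2 (rule 135): 101110110
Gen 3 (rule 126): 111011111
Gen 4 (rule 62): 100110000
Gen 5 (rule 75): 001110111
Gen 6 (rule 135): 110100010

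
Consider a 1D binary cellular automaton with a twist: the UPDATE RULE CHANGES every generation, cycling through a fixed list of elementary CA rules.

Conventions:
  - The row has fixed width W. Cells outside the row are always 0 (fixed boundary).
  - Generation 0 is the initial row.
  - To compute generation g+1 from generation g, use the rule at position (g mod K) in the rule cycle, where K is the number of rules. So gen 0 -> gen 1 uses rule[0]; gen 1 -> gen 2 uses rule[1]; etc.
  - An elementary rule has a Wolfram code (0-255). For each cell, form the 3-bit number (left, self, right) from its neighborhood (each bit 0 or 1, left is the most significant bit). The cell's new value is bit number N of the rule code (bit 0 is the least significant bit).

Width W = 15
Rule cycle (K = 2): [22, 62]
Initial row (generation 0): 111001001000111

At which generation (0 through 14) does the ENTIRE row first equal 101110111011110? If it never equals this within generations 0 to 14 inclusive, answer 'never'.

Gen 0: 111001001000111
Gen 1 (rule 22): 000111111101000
Gen 2 (rule 62): 001100000011100
Gen 3 (rule 22): 010010000100010
Gen 4 (rule 62): 111111001110111
Gen 5 (rule 22): 000000110000000
Gen 6 (rule 62): 000001101000000
Gen 7 (rule 22): 000010001100000
Gen 8 (rule 62): 000111011010000
Gen 9 (rule 22): 001000000011000
Gen 10 (rule 62): 011100000110100
Gen 11 (rule 22): 100010001000110
Gen 12 (rule 62): 110111011101101
Gen 13 (rule 22): 000000000000001
Gen 14 (rule 62): 000000000000011

Answer: never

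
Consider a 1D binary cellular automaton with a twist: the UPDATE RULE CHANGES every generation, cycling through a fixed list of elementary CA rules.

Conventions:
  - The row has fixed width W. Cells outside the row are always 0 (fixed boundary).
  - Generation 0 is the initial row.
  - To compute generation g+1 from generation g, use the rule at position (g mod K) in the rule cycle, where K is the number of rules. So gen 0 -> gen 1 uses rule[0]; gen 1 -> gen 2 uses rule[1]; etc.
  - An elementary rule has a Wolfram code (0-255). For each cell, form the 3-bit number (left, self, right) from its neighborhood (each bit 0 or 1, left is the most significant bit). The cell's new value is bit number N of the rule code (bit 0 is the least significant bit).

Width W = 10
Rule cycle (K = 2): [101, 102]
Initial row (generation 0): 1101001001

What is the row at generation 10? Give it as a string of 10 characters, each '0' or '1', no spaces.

Gen 0: 1101001001
Gen 1 (rule 101): 0111001001
Gen 2 (rule 102): 1001011011
Gen 3 (rule 101): 1001101101
Gen 4 (rule 102): 1010110111
Gen 5 (rule 101): 1111011001
Gen 6 (rule 102): 0001101011
Gen 7 (rule 101): 1100111101
Gen 8 (rule 102): 0101000111
Gen 9 (rule 101): 0111010001
Gen 10 (rule 102): 1001110011

Answer: 1001110011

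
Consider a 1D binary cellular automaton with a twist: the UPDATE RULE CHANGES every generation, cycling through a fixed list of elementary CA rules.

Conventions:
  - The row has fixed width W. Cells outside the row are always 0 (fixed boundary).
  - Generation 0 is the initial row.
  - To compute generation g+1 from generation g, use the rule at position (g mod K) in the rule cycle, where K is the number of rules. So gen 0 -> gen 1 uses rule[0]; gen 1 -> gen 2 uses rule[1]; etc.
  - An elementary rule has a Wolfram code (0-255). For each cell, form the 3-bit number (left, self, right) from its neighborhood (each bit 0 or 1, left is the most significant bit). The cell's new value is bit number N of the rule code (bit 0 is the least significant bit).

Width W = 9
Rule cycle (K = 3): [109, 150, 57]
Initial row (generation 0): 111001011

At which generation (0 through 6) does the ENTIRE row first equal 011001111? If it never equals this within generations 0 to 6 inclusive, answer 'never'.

Answer: 4

Derivation:
Gen 0: 111001011
Gen 1 (rule 109): 101001111
Gen 2 (rule 150): 101110110
Gen 3 (rule 57): 011001101
Gen 4 (rule 109): 011001111
Gen 5 (rule 150): 100110110
Gen 6 (rule 57): 010101101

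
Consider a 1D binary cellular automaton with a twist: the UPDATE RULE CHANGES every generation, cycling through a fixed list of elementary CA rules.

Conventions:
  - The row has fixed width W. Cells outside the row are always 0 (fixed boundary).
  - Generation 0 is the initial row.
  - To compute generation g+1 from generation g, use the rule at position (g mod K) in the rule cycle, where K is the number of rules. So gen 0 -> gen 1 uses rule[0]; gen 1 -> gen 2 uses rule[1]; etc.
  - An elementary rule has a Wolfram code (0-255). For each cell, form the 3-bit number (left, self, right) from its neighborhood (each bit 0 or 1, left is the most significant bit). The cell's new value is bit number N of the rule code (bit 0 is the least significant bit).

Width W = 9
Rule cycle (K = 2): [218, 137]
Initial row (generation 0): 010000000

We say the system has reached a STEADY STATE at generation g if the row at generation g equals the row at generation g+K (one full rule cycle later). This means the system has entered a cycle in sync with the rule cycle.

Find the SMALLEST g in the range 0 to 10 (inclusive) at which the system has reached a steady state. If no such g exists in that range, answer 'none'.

Gen 0: 010000000
Gen 1 (rule 218): 101000000
Gen 2 (rule 137): 000011111
Gen 3 (rule 218): 000111111
Gen 4 (rule 137): 110111110
Gen 5 (rule 218): 110111111
Gen 6 (rule 137): 100111110
Gen 7 (rule 218): 011111111
Gen 8 (rule 137): 011111110
Gen 9 (rule 218): 111111111
Gen 10 (rule 137): 111111110
Gen 11 (rule 218): 111111111
Gen 12 (rule 137): 111111110

Answer: 9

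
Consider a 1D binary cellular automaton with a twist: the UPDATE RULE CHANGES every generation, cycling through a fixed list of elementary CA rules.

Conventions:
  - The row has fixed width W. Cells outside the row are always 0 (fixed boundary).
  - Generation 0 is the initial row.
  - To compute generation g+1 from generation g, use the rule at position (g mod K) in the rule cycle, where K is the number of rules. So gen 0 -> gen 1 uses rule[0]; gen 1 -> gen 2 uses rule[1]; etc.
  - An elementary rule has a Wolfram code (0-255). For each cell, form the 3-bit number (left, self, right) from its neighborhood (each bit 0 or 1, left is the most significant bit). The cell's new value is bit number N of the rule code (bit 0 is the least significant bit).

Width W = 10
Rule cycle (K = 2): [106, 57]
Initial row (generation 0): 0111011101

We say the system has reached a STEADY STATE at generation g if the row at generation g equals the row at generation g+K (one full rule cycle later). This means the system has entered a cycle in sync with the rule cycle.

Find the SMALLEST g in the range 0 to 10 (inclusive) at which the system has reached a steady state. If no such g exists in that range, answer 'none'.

Answer: 6

Derivation:
Gen 0: 0111011101
Gen 1 (rule 106): 1101110110
Gen 2 (rule 57): 1011001101
Gen 3 (rule 106): 0111011110
Gen 4 (rule 57): 0100110001
Gen 5 (rule 106): 1001110010
Gen 6 (rule 57): 0101001001
Gen 7 (rule 106): 1010010010
Gen 8 (rule 57): 0101001001
Gen 9 (rule 106): 1010010010
Gen 10 (rule 57): 0101001001
Gen 11 (rule 106): 1010010010
Gen 12 (rule 57): 0101001001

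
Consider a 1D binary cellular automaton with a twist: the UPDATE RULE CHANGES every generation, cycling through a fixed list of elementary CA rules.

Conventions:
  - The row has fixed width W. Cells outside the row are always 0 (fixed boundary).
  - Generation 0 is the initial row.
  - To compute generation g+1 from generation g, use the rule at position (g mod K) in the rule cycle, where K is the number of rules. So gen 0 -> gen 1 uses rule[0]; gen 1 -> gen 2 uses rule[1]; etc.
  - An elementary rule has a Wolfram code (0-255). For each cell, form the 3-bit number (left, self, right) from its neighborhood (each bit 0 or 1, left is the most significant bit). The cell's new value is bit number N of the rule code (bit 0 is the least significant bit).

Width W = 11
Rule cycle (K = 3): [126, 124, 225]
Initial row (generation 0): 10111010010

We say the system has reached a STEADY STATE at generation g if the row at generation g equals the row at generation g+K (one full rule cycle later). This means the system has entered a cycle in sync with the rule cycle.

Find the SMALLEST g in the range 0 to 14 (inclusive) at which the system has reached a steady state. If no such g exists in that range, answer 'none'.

Answer: none

Derivation:
Gen 0: 10111010010
Gen 1 (rule 126): 11101111111
Gen 2 (rule 124): 10111000001
Gen 3 (rule 225): 01011011100
Gen 4 (rule 126): 11111110110
Gen 5 (rule 124): 10000011111
Gen 6 (rule 225): 00111001111
Gen 7 (rule 126): 01101111001
Gen 8 (rule 124): 01111001101
Gen 9 (rule 225): 00111000110
Gen 10 (rule 126): 01101101111
Gen 11 (rule 124): 01111111001
Gen 12 (rule 225): 00111111000
Gen 13 (rule 126): 01100001100
Gen 14 (rule 124): 01110001110
Gen 15 (rule 225): 00110100110
Gen 16 (rule 126): 01111111111
Gen 17 (rule 124): 01000000001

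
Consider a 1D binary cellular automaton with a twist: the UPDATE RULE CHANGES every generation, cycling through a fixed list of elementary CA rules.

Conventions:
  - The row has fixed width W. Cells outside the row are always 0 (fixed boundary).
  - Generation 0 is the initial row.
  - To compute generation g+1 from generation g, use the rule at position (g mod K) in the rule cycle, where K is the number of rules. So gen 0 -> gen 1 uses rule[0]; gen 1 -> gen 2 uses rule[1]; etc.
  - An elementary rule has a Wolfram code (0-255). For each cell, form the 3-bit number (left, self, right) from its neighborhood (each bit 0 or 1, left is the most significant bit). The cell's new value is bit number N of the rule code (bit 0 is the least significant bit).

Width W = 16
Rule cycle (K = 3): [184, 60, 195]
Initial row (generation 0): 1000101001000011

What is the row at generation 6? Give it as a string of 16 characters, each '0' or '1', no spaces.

Gen 0: 1000101001000011
Gen 1 (rule 184): 0100010100100010
Gen 2 (rule 60): 0110011110110011
Gen 3 (rule 195): 1010101110010101
Gen 4 (rule 184): 0101011101001010
Gen 5 (rule 60): 0111110011101111
Gen 6 (rule 195): 1011110101100111

Answer: 1011110101100111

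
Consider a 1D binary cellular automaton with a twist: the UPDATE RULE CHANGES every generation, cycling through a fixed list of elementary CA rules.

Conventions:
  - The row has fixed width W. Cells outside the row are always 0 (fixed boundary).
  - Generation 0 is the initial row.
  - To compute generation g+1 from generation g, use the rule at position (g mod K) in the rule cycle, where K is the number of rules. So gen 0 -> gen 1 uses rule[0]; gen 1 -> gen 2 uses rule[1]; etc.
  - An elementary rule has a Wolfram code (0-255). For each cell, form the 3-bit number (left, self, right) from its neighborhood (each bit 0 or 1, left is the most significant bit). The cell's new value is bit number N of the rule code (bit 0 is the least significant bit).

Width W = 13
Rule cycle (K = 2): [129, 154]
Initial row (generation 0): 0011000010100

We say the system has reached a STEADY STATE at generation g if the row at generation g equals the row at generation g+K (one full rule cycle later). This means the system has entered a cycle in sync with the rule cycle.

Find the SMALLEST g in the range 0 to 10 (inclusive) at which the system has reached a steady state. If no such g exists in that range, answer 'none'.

Answer: none

Derivation:
Gen 0: 0011000010100
Gen 1 (rule 129): 1000011000001
Gen 2 (rule 154): 0100110100010
Gen 3 (rule 129): 0000000001000
Gen 4 (rule 154): 0000000010100
Gen 5 (rule 129): 1111111000001
Gen 6 (rule 154): 1111110100010
Gen 7 (rule 129): 0111100001000
Gen 8 (rule 154): 1111010010100
Gen 9 (rule 129): 0110000000001
Gen 10 (rule 154): 1101000000010
Gen 11 (rule 129): 0000011111000
Gen 12 (rule 154): 0000111110100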